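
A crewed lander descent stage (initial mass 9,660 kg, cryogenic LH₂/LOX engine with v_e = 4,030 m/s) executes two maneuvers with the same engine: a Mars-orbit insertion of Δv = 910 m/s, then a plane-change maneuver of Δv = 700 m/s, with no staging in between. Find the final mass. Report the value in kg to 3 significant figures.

After the first burn: m = 9660 × exp(−910/4030.0) = 9660 × 0.79787 = 7,707.42 kg.
After the second burn: m = 7,707.42 × exp(−700/4030.0) = 7,707.42 × 0.84055 = 6,478.47 kg.

final mass ≈ 6480 kg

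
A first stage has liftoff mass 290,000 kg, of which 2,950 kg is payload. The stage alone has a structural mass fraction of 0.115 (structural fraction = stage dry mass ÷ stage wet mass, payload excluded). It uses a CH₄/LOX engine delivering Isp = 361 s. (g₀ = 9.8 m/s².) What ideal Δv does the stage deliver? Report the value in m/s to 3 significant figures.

Stage wet mass = m₀ − payload = 290,000 − 2,950 = 287,050 kg.
Stage dry mass = ε × stage wet mass = 0.115 × 287,050 = 33,010.8 kg.
Burnout mass m_f = stage dry + payload = 33,010.8 + 2,950 = 35,960.8 kg.
v_e = Isp · g₀ = 361 × 9.8 = 3537.8 m/s.
Rocket equation: Δv = v_e · ln(290,000/35,960.8) = 3537.8 × ln(8.064) = 3537.8 × 2.0875 ≈ 7385 m/s.

Δv ≈ 7380 m/s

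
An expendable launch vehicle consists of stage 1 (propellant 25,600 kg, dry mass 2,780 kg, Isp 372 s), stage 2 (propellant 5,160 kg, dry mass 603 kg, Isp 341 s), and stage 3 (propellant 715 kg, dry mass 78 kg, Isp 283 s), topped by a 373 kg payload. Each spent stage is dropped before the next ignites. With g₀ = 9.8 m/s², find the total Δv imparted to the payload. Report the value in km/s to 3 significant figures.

Ignition mass of stage 1 = 25,600+2,780 + 5,160+603 + 715+78 + 373 = 35,309 kg.
Stage 1: m₀ = 35,309 kg, m_f = 35,309 − 25,600 = 9,709 kg; Δv = 372×9.8×ln(3.637) = 3645.6×1.2911 ≈ 4707 m/s.
Stage 2: m₀ = 6,929 kg, m_f = 6,929 − 5,160 = 1,769 kg; Δv = 341×9.8×ln(3.917) = 3341.8×1.3653 ≈ 4563 m/s.
Stage 3: m₀ = 1,166 kg, m_f = 1,166 − 715 = 451 kg; Δv = 283×9.8×ln(2.585) = 2773.4×0.9499 ≈ 2634 m/s.
Total Δv = 4707 + 4563 + 2634 = 11904 m/s.

Δv ≈ 11.9 km/s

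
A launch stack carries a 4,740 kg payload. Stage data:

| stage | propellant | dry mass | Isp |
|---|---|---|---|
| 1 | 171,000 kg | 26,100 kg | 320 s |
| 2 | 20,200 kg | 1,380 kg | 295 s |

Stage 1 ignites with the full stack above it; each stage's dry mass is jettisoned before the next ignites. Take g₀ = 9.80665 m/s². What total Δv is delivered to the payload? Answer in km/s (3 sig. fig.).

Δv ≈ 8.77 km/s

Ignition mass of stage 1 = 171,000+26,100 + 20,200+1,380 + 4,740 = 223,420 kg.
Stage 1: m₀ = 223,420 kg, m_f = 223,420 − 171,000 = 52,420 kg; Δv = 320×9.80665×ln(4.262) = 3138.1×1.4498 ≈ 4550 m/s.
Stage 2: m₀ = 26,320 kg, m_f = 26,320 − 20,200 = 6,120 kg; Δv = 295×9.80665×ln(4.301) = 2893.0×1.4588 ≈ 4220 m/s.
Total Δv = 4550 + 4220 = 8770 m/s.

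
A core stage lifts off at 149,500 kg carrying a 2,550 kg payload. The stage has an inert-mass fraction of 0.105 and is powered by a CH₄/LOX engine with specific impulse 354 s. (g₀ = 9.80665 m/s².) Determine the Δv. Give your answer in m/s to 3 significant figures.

Stage wet mass = m₀ − payload = 149,500 − 2,550 = 146,950 kg.
Stage dry mass = ε × stage wet mass = 0.105 × 146,950 = 15,429.8 kg.
Burnout mass m_f = stage dry + payload = 15,429.8 + 2,550 = 17,979.8 kg.
v_e = Isp · g₀ = 354 × 9.80665 = 3471.6 m/s.
From the ideal rocket equation, Δv = v_e · ln(149,500/17,979.8) = 3471.6 × ln(8.315) = 3471.6 × 2.1180 ≈ 7353 m/s.

Δv ≈ 7350 m/s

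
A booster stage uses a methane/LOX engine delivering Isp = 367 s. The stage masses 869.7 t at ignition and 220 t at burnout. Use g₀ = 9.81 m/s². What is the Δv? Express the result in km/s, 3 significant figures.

Δv ≈ 4.95 km/s

v_e = Isp · g₀ = 367 × 9.81 = 3600.3 m/s.
Δv = v_e · ln(m₀/m_f) = 3600.3 × ln(3.953) = 3600.3 × 1.3745 ≈ 4948.6 m/s.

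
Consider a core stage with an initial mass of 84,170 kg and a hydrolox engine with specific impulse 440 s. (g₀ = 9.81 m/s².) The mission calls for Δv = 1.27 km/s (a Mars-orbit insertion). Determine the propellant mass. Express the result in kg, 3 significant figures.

v_e = Isp · g₀ = 440 × 9.81 = 4316.4 m/s.
Using Δv = v_e ln(m₀/m_f): m₀/m_f = exp(Δv / v_e) = exp(1270 / 4316.4) = exp(0.2942) = 1.3421.
m_f = 84,170 / 1.3421 = 62,715.1 kg, so propellant = m₀ − m_f = 84,170 − 62,715.1 = 21,454.9 kg.

propellant mass ≈ 21500 kg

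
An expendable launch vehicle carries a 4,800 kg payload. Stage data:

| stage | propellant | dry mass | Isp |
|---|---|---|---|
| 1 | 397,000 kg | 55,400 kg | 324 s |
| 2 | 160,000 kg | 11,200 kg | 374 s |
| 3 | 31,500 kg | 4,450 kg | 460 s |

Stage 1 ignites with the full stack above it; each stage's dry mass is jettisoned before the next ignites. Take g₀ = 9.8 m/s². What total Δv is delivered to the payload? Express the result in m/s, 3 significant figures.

Ignition mass of stage 1 = 397,000+55,400 + 160,000+11,200 + 31,500+4,450 + 4,800 = 664,350 kg.
Stage 1: m₀ = 664,350 kg, m_f = 664,350 − 397,000 = 267,350 kg; Δv = 324×9.8×ln(2.485) = 3175.2×0.9103 ≈ 2890 m/s.
Stage 2: m₀ = 211,950 kg, m_f = 211,950 − 160,000 = 51,950 kg; Δv = 374×9.8×ln(4.08) = 3665.2×1.4061 ≈ 5154 m/s.
Stage 3: m₀ = 40,750 kg, m_f = 40,750 − 31,500 = 9,250 kg; Δv = 460×9.8×ln(4.405) = 4508.0×1.4828 ≈ 6685 m/s.
Total Δv = 2890 + 5154 + 6685 = 14729 m/s.

Δv ≈ 14700 m/s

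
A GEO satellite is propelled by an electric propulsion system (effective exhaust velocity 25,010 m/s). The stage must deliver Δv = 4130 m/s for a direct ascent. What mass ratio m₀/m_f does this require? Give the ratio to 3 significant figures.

m₀/m_f = exp(Δv / v_e) = exp(4130 / 25010.0) = exp(0.1651) = 1.1796.

mass ratio ≈ 1.18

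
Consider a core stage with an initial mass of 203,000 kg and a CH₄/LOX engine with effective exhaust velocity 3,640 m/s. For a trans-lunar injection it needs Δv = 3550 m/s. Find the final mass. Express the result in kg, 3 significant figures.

final mass ≈ 76500 kg

By the Tsiolkovsky rocket equation, m₀/m_f = exp(Δv / v_e) = exp(3550 / 3640.0) = exp(0.9753) = 2.6519.
m_f = m₀ / 2.6519 = 203,000 / 2.6519 = 76,548.9 kg.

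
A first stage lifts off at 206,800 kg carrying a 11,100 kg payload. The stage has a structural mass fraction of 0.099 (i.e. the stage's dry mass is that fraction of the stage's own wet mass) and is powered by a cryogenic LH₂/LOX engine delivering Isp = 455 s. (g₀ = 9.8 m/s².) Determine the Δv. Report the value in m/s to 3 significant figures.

Stage wet mass = m₀ − payload = 206,800 − 11,100 = 195,700 kg.
Stage dry mass = ε × stage wet mass = 0.099 × 195,700 = 19,374.3 kg.
Burnout mass m_f = stage dry + payload = 19,374.3 + 11,100 = 30,474.3 kg.
v_e = Isp · g₀ = 455 × 9.8 = 4459.0 m/s.
Using Δv = v_e ln(m₀/m_f): Δv = v_e · ln(206,800/30,474.3) = 4459.0 × ln(6.786) = 4459.0 × 1.9149 ≈ 8538 m/s.

Δv ≈ 8540 m/s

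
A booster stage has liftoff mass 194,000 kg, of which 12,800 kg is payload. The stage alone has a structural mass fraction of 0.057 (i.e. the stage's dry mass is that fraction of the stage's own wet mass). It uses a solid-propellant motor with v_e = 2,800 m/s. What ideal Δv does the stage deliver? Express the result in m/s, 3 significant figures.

Stage wet mass = m₀ − payload = 194,000 − 12,800 = 181,200 kg.
Stage dry mass = ε × stage wet mass = 0.057 × 181,200 = 10,328.4 kg.
Burnout mass m_f = stage dry + payload = 10,328.4 + 12,800 = 23,128.4 kg.
Δv = v_e · ln(194,000/23,128.4) = 2800.0 × ln(8.388) = 2800.0 × 2.1268 ≈ 5955 m/s.

Δv ≈ 5960 m/s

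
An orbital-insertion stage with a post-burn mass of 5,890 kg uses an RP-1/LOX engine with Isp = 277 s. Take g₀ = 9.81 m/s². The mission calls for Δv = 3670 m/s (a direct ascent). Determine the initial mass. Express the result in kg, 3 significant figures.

v_e = Isp · g₀ = 277 × 9.81 = 2717.4 m/s.
m₀/m_f = exp(Δv / v_e) = exp(3670 / 2717.4) = exp(1.3506) = 3.8596.
m₀ = m_f × 3.8596 = 5,890 × 3.8596 = 22,733 kg.

initial mass ≈ 22700 kg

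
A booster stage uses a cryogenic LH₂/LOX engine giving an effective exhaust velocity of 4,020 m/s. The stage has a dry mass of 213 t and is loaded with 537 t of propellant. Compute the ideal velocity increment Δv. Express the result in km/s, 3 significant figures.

Δv ≈ 5.06 km/s

m₀ = m_dry + m_prop = 213 + 537 = 750 t.
Rocket equation: Δv = v_e · ln(m₀/m_f) = 4020.0 × ln(3.521) = 4020.0 × 1.2588 ≈ 5060.3 m/s.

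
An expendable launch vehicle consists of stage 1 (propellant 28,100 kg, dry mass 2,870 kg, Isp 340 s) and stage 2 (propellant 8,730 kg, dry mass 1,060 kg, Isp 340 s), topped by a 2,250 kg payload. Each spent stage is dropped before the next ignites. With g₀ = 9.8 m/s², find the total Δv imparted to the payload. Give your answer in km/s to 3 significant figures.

Δv ≈ 7.83 km/s

Ignition mass of stage 1 = 28,100+2,870 + 8,730+1,060 + 2,250 = 43,010 kg.
Stage 1: m₀ = 43,010 kg, m_f = 43,010 − 28,100 = 14,910 kg; Δv = 340×9.8×ln(2.885) = 3332.0×1.0594 ≈ 3530 m/s.
Stage 2: m₀ = 12,040 kg, m_f = 12,040 − 8,730 = 3,310 kg; Δv = 340×9.8×ln(3.637) = 3332.0×1.2913 ≈ 4303 m/s.
Total Δv = 3530 + 4303 = 7833 m/s.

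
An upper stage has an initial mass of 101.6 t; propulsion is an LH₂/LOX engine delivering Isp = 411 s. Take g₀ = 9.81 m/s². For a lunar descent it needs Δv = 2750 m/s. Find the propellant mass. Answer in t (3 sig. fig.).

propellant mass ≈ 50.2 t

v_e = Isp · g₀ = 411 × 9.81 = 4031.9 m/s.
Rocket equation: m₀/m_f = exp(Δv / v_e) = exp(2750 / 4031.9) = exp(0.6821) = 1.9779.
m_f = 101.6 / 1.9779 = 51.3676 t, so propellant = m₀ − m_f = 101.6 − 51.3676 = 50.2324 t.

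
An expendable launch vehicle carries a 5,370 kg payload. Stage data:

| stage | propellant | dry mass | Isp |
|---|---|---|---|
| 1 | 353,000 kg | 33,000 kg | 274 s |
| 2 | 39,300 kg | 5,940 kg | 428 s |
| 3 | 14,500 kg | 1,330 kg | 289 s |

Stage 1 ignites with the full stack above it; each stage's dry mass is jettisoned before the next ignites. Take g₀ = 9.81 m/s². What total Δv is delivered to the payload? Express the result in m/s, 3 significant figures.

Ignition mass of stage 1 = 353,000+33,000 + 39,300+5,940 + 14,500+1,330 + 5,370 = 452,440 kg.
Stage 1: m₀ = 452,440 kg, m_f = 452,440 − 353,000 = 99,440 kg; Δv = 274×9.81×ln(4.55) = 2687.9×1.5151 ≈ 4072 m/s.
Stage 2: m₀ = 66,440 kg, m_f = 66,440 − 39,300 = 27,140 kg; Δv = 428×9.81×ln(2.448) = 4198.7×0.8953 ≈ 3759 m/s.
Stage 3: m₀ = 21,200 kg, m_f = 21,200 − 14,500 = 6,700 kg; Δv = 289×9.81×ln(3.164) = 2835.1×1.1519 ≈ 3266 m/s.
Total Δv = 4072 + 3759 + 3266 = 11097 m/s.

Δv ≈ 11100 m/s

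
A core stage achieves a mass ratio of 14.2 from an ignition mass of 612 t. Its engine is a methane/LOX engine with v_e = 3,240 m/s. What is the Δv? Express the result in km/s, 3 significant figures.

Δv ≈ 8.60 km/s

Using Δv = v_e ln(m₀/m_f): Δv = v_e · ln(14.2) = 3240.0 × 2.6532 ≈ 8596.5 m/s.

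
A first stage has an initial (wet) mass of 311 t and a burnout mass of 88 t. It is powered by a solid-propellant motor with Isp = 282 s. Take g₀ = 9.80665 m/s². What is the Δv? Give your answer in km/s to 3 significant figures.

v_e = Isp · g₀ = 282 × 9.80665 = 2765.5 m/s.
Using Δv = v_e ln(m₀/m_f): Δv = v_e · ln(m₀/m_f) = 2765.5 × ln(3.534) = 2765.5 × 1.2625 ≈ 3491.3 m/s.

Δv ≈ 3.49 km/s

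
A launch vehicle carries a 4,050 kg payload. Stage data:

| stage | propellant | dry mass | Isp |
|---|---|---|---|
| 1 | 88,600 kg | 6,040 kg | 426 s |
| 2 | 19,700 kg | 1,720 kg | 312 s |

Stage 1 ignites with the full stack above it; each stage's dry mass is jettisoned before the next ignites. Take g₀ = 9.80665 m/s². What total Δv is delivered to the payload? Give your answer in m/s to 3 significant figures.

Δv ≈ 10100 m/s

Ignition mass of stage 1 = 88,600+6,040 + 19,700+1,720 + 4,050 = 120,110 kg.
Stage 1: m₀ = 120,110 kg, m_f = 120,110 − 88,600 = 31,510 kg; Δv = 426×9.80665×ln(3.812) = 4177.6×1.3381 ≈ 5590 m/s.
Stage 2: m₀ = 25,470 kg, m_f = 25,470 − 19,700 = 5,770 kg; Δv = 312×9.80665×ln(4.414) = 3059.7×1.4848 ≈ 4543 m/s.
Total Δv = 5590 + 4543 = 10133 m/s.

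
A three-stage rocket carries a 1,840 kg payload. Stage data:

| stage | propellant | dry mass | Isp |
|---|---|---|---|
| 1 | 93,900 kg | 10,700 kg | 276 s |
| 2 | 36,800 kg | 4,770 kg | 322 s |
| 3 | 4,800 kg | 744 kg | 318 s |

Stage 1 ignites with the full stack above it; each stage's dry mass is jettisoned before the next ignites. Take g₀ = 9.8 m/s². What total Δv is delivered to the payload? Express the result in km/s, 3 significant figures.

Δv ≈ 10.2 km/s

Ignition mass of stage 1 = 93,900+10,700 + 36,800+4,770 + 4,800+744 + 1,840 = 153,554 kg.
Stage 1: m₀ = 153,554 kg, m_f = 153,554 − 93,900 = 59,654 kg; Δv = 276×9.8×ln(2.574) = 2704.8×0.9455 ≈ 2557 m/s.
Stage 2: m₀ = 48,954 kg, m_f = 48,954 − 36,800 = 12,154 kg; Δv = 322×9.8×ln(4.028) = 3155.6×1.3932 ≈ 4396 m/s.
Stage 3: m₀ = 7,384 kg, m_f = 7,384 − 4,800 = 2,584 kg; Δv = 318×9.8×ln(2.858) = 3116.4×1.0500 ≈ 3272 m/s.
Total Δv = 2557 + 4396 + 3272 = 10225 m/s.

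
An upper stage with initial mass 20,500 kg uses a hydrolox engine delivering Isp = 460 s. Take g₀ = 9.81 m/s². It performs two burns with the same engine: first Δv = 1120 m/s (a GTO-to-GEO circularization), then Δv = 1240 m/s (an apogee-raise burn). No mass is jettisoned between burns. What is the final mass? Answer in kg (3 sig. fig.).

v_e = Isp · g₀ = 460 × 9.81 = 4512.6 m/s.
After the first burn: m = 20500 × exp(−1120/4512.6) = 20500 × 0.78021 = 15,994.3 kg.
After the second burn: m = 15,994.3 × exp(−1240/4512.6) = 15,994.3 × 0.75973 = 12,151.3 kg.

final mass ≈ 12200 kg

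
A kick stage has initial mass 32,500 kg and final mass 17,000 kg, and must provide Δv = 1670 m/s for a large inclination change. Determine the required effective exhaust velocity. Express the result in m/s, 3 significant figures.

v_e ≈ 2580 m/s

ln(m₀/m_f) = ln(32500/17000) = ln(1.912) = 0.6480.
Using Δv = v_e ln(m₀/m_f): v_e = Δv / ln(m₀/m_f) = 1670 / 0.6480 = 2577.1 m/s.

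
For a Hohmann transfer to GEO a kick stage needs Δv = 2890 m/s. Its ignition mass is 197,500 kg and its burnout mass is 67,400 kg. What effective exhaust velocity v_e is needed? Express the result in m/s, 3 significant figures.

v_e ≈ 2690 m/s

ln(m₀/m_f) = ln(197500/67400) = ln(2.93) = 1.0751.
By the Tsiolkovsky rocket equation, v_e = Δv / ln(m₀/m_f) = 2890 / 1.0751 = 2688.1 m/s.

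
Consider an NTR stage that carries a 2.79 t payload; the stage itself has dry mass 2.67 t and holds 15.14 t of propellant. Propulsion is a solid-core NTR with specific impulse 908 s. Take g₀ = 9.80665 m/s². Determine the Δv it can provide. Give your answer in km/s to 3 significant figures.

v_e = Isp · g₀ = 908 × 9.80665 = 8904.4 m/s.
m₀ = payload + dry + propellant = 2.79 + 2.67 + 15.14 = 20.6 t.
m_f = payload + dry = 2.79 + 2.67 = 5.46 t.
From the ideal rocket equation, Δv = v_e · ln(m₀/m_f) = 8904.4 × ln(3.773) = 8904.4 × 1.3278 ≈ 11823.7 m/s.

Δv ≈ 11.8 km/s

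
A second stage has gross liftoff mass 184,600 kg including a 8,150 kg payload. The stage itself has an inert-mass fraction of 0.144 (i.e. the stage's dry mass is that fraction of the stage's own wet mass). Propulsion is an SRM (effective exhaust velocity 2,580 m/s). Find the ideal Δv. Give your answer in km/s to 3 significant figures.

Δv ≈ 4.40 km/s

Stage wet mass = m₀ − payload = 184,600 − 8,150 = 176,450 kg.
Stage dry mass = ε × stage wet mass = 0.144 × 176,450 = 25,408.8 kg.
Burnout mass m_f = stage dry + payload = 25,408.8 + 8,150 = 33,558.8 kg.
From the ideal rocket equation, Δv = v_e · ln(184,600/33,558.8) = 2580.0 × ln(5.501) = 2580.0 × 1.7049 ≈ 4399 m/s.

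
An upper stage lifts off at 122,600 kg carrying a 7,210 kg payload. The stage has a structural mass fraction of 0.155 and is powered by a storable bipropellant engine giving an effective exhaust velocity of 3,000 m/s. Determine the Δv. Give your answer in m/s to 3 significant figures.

Δv ≈ 4760 m/s

Stage wet mass = m₀ − payload = 122,600 − 7,210 = 115,390 kg.
Stage dry mass = ε × stage wet mass = 0.155 × 115,390 = 17,885.5 kg.
Burnout mass m_f = stage dry + payload = 17,885.5 + 7,210 = 25,095.5 kg.
Rocket equation: Δv = v_e · ln(122,600/25,095.5) = 3000.0 × ln(4.885) = 3000.0 × 1.5862 ≈ 4759 m/s.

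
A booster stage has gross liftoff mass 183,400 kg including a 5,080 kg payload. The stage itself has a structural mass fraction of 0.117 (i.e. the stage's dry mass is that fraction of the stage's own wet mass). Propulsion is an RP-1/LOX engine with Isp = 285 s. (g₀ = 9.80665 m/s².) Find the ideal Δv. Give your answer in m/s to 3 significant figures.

Δv ≈ 5470 m/s

Stage wet mass = m₀ − payload = 183,400 − 5,080 = 178,320 kg.
Stage dry mass = ε × stage wet mass = 0.117 × 178,320 = 20,863.4 kg.
Burnout mass m_f = stage dry + payload = 20,863.4 + 5,080 = 25,943.4 kg.
v_e = Isp · g₀ = 285 × 9.80665 = 2794.9 m/s.
Δv = v_e · ln(183,400/25,943.4) = 2794.9 × ln(7.069) = 2794.9 × 1.9558 ≈ 5466 m/s.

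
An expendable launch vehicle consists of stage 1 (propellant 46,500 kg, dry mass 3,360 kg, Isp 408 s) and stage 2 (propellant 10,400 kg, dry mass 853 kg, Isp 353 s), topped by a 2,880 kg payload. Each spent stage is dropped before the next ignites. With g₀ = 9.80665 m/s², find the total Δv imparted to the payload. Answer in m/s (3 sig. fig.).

Δv ≈ 9800 m/s

Ignition mass of stage 1 = 46,500+3,360 + 10,400+853 + 2,880 = 63,993 kg.
Stage 1: m₀ = 63,993 kg, m_f = 63,993 − 46,500 = 17,493 kg; Δv = 408×9.80665×ln(3.658) = 4001.1×1.2970 ≈ 5189 m/s.
Stage 2: m₀ = 14,133 kg, m_f = 14,133 − 10,400 = 3,733 kg; Δv = 353×9.80665×ln(3.786) = 3461.7×1.3313 ≈ 4609 m/s.
Total Δv = 5189 + 4609 = 9798 m/s.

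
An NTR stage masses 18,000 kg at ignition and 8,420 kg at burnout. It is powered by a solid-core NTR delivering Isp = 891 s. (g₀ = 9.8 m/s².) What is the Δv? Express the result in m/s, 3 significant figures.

v_e = Isp · g₀ = 891 × 9.8 = 8731.8 m/s.
Using Δv = v_e ln(m₀/m_f): Δv = v_e · ln(m₀/m_f) = 8731.8 × ln(2.138) = 8731.8 × 0.7598 ≈ 6634.1 m/s.

Δv ≈ 6630 m/s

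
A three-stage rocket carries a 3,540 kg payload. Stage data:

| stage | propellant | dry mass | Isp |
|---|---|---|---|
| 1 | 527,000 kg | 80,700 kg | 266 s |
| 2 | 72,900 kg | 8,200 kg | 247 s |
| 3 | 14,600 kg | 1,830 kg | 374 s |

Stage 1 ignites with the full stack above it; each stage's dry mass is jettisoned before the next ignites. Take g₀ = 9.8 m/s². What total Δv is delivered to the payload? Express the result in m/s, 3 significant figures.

Δv ≈ 11500 m/s

Ignition mass of stage 1 = 527,000+80,700 + 72,900+8,200 + 14,600+1,830 + 3,540 = 708,770 kg.
Stage 1: m₀ = 708,770 kg, m_f = 708,770 − 527,000 = 181,770 kg; Δv = 266×9.8×ln(3.899) = 2606.8×1.3608 ≈ 3547 m/s.
Stage 2: m₀ = 101,070 kg, m_f = 101,070 − 72,900 = 28,170 kg; Δv = 247×9.8×ln(3.588) = 2420.6×1.2776 ≈ 3092 m/s.
Stage 3: m₀ = 19,970 kg, m_f = 19,970 − 14,600 = 5,370 kg; Δv = 374×9.8×ln(3.719) = 3665.2×1.3134 ≈ 4814 m/s.
Total Δv = 3547 + 3092 + 4814 = 11453 m/s.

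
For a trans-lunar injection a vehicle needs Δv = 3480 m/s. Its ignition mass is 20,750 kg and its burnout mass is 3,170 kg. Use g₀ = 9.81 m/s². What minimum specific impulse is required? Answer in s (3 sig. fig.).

Isp ≈ 189 s

ln(m₀/m_f) = ln(20750/3170) = ln(6.546) = 1.8788.
v_e = Δv / ln(m₀/m_f) = 3480 / 1.8788 = 1852.2 m/s.
Isp = v_e / g₀ = 1852.2 / 9.81 = 188.8 s.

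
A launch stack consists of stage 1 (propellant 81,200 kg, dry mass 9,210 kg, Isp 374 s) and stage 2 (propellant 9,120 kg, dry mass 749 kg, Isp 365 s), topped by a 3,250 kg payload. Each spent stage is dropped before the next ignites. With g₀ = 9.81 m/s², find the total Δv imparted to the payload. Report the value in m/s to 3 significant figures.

Ignition mass of stage 1 = 81,200+9,210 + 9,120+749 + 3,250 = 103,529 kg.
Stage 1: m₀ = 103,529 kg, m_f = 103,529 − 81,200 = 22,329 kg; Δv = 374×9.81×ln(4.637) = 3668.9×1.5340 ≈ 5628 m/s.
Stage 2: m₀ = 13,119 kg, m_f = 13,119 − 9,120 = 3,999 kg; Δv = 365×9.81×ln(3.281) = 3580.7×1.1880 ≈ 4254 m/s.
Total Δv = 5628 + 4254 = 9882 m/s.

Δv ≈ 9880 m/s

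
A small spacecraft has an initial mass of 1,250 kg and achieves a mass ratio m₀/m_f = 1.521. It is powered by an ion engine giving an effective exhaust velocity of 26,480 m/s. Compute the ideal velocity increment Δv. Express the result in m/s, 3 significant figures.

Δv ≈ 11100 m/s

Rocket equation: Δv = v_e · ln(1.521) = 26480.0 × 0.4194 ≈ 11104.9 m/s.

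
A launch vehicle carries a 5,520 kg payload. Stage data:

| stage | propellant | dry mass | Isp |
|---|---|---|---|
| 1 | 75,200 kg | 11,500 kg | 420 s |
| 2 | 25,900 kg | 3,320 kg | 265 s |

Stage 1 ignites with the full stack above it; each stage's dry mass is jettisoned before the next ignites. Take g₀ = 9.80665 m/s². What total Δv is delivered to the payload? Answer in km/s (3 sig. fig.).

Ignition mass of stage 1 = 75,200+11,500 + 25,900+3,320 + 5,520 = 121,440 kg.
Stage 1: m₀ = 121,440 kg, m_f = 121,440 − 75,200 = 46,240 kg; Δv = 420×9.80665×ln(2.626) = 4118.8×0.9656 ≈ 3977 m/s.
Stage 2: m₀ = 34,740 kg, m_f = 34,740 − 25,900 = 8,840 kg; Δv = 265×9.80665×ln(3.93) = 2598.8×1.3686 ≈ 3557 m/s.
Total Δv = 3977 + 3557 = 7534 m/s.

Δv ≈ 7.53 km/s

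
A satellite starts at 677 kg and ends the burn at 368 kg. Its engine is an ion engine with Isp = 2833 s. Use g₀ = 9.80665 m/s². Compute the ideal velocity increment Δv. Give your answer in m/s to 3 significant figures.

v_e = Isp · g₀ = 2833 × 9.80665 = 27782.2 m/s.
Rocket equation: Δv = v_e · ln(m₀/m_f) = 27782.2 × ln(1.84) = 27782.2 × 0.6096 ≈ 16935.7 m/s.

Δv ≈ 16900 m/s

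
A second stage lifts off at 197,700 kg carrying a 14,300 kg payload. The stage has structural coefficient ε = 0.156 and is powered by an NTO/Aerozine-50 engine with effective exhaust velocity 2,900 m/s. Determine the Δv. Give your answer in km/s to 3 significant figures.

Δv ≈ 4.43 km/s

Stage wet mass = m₀ − payload = 197,700 − 14,300 = 183,400 kg.
Stage dry mass = ε × stage wet mass = 0.156 × 183,400 = 28,610.4 kg.
Burnout mass m_f = stage dry + payload = 28,610.4 + 14,300 = 42,910.4 kg.
Δv = v_e · ln(197,700/42,910.4) = 2900.0 × ln(4.607) = 2900.0 × 1.5276 ≈ 4430 m/s.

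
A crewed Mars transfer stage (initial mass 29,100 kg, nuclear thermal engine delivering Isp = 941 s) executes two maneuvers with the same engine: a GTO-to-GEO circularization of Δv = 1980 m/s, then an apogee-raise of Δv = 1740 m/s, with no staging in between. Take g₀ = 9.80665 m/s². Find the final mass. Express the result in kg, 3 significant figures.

v_e = Isp · g₀ = 941 × 9.80665 = 9228.1 m/s.
After the first burn: m = 29100 × exp(−1980/9228.1) = 29100 × 0.80689 = 23,480.5 kg.
After the second burn: m = 23,480.5 × exp(−1740/9228.1) = 23,480.5 × 0.82815 = 19,445.4 kg.

final mass ≈ 19400 kg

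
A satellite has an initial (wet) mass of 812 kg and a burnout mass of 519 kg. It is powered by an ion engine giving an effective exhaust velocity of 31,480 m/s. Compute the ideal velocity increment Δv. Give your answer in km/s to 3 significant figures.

Δv ≈ 14.1 km/s

Rocket equation: Δv = v_e · ln(m₀/m_f) = 31480.0 × ln(1.565) = 31480.0 × 0.4476 ≈ 14090.3 m/s.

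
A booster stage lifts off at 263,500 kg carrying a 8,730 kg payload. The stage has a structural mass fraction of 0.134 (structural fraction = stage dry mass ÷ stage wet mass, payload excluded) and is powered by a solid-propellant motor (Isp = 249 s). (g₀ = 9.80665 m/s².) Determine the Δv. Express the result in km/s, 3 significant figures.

Stage wet mass = m₀ − payload = 263,500 − 8,730 = 254,770 kg.
Stage dry mass = ε × stage wet mass = 0.134 × 254,770 = 34,139.2 kg.
Burnout mass m_f = stage dry + payload = 34,139.2 + 8,730 = 42,869.2 kg.
v_e = Isp · g₀ = 249 × 9.80665 = 2441.9 m/s.
Δv = v_e · ln(263,500/42,869.2) = 2441.9 × ln(6.147) = 2441.9 × 1.8159 ≈ 4434 m/s.

Δv ≈ 4.43 km/s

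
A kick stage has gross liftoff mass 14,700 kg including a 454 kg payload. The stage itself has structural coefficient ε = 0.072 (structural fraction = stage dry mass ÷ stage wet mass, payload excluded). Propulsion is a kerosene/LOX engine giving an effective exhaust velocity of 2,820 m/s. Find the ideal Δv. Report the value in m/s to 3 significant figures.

Δv ≈ 6470 m/s

Stage wet mass = m₀ − payload = 14,700 − 454 = 14,246 kg.
Stage dry mass = ε × stage wet mass = 0.072 × 14,246 = 1,025.71 kg.
Burnout mass m_f = stage dry + payload = 1,025.71 + 454 = 1,479.71 kg.
By the Tsiolkovsky rocket equation, Δv = v_e · ln(14,700/1,479.71) = 2820.0 × ln(9.934) = 2820.0 × 2.2960 ≈ 6475 m/s.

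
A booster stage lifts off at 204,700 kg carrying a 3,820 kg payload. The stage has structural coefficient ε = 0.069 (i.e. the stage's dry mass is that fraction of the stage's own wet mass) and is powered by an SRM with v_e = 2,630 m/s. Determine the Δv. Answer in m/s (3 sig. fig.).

Stage wet mass = m₀ − payload = 204,700 − 3,820 = 200,880 kg.
Stage dry mass = ε × stage wet mass = 0.069 × 200,880 = 13,860.7 kg.
Burnout mass m_f = stage dry + payload = 13,860.7 + 3,820 = 17,680.7 kg.
Δv = v_e · ln(204,700/17,680.7) = 2630.0 × ln(11.58) = 2630.0 × 2.4491 ≈ 6441 m/s.

Δv ≈ 6440 m/s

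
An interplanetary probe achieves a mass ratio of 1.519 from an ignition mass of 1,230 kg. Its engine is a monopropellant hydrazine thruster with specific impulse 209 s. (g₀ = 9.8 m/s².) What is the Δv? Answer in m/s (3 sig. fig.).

Δv ≈ 856 m/s

v_e = Isp · g₀ = 209 × 9.8 = 2048.2 m/s.
Δv = v_e · ln(1.519) = 2048.2 × 0.4181 ≈ 856.3 m/s.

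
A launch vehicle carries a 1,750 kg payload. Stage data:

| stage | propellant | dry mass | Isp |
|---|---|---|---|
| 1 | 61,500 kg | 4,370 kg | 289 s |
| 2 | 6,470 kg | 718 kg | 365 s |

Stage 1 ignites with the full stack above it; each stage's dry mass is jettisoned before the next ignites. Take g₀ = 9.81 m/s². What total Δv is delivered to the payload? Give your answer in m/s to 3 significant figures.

Ignition mass of stage 1 = 61,500+4,370 + 6,470+718 + 1,750 = 74,808 kg.
Stage 1: m₀ = 74,808 kg, m_f = 74,808 − 61,500 = 13,308 kg; Δv = 289×9.81×ln(5.621) = 2835.1×1.7266 ≈ 4895 m/s.
Stage 2: m₀ = 8,938 kg, m_f = 8,938 − 6,470 = 2,468 kg; Δv = 365×9.81×ln(3.622) = 3580.7×1.2869 ≈ 4608 m/s.
Total Δv = 4895 + 4608 = 9503 m/s.

Δv ≈ 9500 m/s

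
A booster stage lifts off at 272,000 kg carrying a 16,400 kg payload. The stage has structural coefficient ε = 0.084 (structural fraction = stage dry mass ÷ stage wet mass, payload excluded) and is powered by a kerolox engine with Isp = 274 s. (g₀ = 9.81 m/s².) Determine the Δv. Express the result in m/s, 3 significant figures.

Δv ≈ 5300 m/s

Stage wet mass = m₀ − payload = 272,000 − 16,400 = 255,600 kg.
Stage dry mass = ε × stage wet mass = 0.084 × 255,600 = 21,470.4 kg.
Burnout mass m_f = stage dry + payload = 21,470.4 + 16,400 = 37,870.4 kg.
v_e = Isp · g₀ = 274 × 9.81 = 2687.9 m/s.
Δv = v_e · ln(272,000/37,870.4) = 2687.9 × ln(7.182) = 2687.9 × 1.9716 ≈ 5300 m/s.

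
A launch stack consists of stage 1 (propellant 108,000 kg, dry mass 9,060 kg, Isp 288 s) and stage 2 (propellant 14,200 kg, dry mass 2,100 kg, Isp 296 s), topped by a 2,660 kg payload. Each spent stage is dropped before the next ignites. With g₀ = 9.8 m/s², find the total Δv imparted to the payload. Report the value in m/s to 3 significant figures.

Ignition mass of stage 1 = 108,000+9,060 + 14,200+2,100 + 2,660 = 136,020 kg.
Stage 1: m₀ = 136,020 kg, m_f = 136,020 − 108,000 = 28,020 kg; Δv = 288×9.8×ln(4.854) = 2822.4×1.5799 ≈ 4459 m/s.
Stage 2: m₀ = 18,960 kg, m_f = 18,960 − 14,200 = 4,760 kg; Δv = 296×9.8×ln(3.983) = 2900.8×1.3821 ≈ 4009 m/s.
Total Δv = 4459 + 4009 = 8468 m/s.

Δv ≈ 8470 m/s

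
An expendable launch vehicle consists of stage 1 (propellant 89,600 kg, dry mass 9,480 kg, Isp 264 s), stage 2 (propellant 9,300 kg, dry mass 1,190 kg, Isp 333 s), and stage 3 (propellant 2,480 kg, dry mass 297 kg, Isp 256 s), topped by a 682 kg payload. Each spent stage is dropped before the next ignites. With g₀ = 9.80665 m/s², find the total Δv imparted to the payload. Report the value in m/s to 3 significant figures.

Ignition mass of stage 1 = 89,600+9,480 + 9,300+1,190 + 2,480+297 + 682 = 113,029 kg.
Stage 1: m₀ = 113,029 kg, m_f = 113,029 − 89,600 = 23,429 kg; Δv = 264×9.80665×ln(4.824) = 2589.0×1.5737 ≈ 4074 m/s.
Stage 2: m₀ = 13,949 kg, m_f = 13,949 − 9,300 = 4,649 kg; Δv = 333×9.80665×ln(3) = 3265.6×1.0988 ≈ 3588 m/s.
Stage 3: m₀ = 3,459 kg, m_f = 3,459 − 2,480 = 979 kg; Δv = 256×9.80665×ln(3.533) = 2510.5×1.2622 ≈ 3169 m/s.
Total Δv = 4074 + 3588 + 3169 = 10831 m/s.

Δv ≈ 10800 m/s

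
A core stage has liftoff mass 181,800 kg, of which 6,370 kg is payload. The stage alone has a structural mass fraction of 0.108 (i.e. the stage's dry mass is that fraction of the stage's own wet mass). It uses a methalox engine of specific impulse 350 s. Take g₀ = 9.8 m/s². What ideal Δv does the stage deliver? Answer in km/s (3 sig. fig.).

Stage wet mass = m₀ − payload = 181,800 − 6,370 = 175,430 kg.
Stage dry mass = ε × stage wet mass = 0.108 × 175,430 = 18,946.4 kg.
Burnout mass m_f = stage dry + payload = 18,946.4 + 6,370 = 25,316.4 kg.
v_e = Isp · g₀ = 350 × 9.8 = 3430.0 m/s.
Rocket equation: Δv = v_e · ln(181,800/25,316.4) = 3430.0 × ln(7.181) = 3430.0 × 1.9715 ≈ 6762 m/s.

Δv ≈ 6.76 km/s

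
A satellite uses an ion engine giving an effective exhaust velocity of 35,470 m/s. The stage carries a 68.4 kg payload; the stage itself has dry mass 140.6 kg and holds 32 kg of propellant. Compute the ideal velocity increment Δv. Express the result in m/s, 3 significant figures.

m₀ = payload + dry + propellant = 68.4 + 140.6 + 32 = 241 kg.
m_f = payload + dry = 68.4 + 140.6 = 209 kg.
Using Δv = v_e ln(m₀/m_f): Δv = v_e · ln(m₀/m_f) = 35470.0 × ln(1.153) = 35470.0 × 0.1425 ≈ 5053.2 m/s.

Δv ≈ 5050 m/s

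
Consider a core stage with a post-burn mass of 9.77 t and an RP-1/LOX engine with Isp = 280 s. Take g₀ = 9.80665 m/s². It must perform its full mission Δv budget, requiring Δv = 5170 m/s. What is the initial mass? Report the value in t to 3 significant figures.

v_e = Isp · g₀ = 280 × 9.80665 = 2745.9 m/s.
m₀/m_f = exp(Δv / v_e) = exp(5170 / 2745.9) = exp(1.8828) = 6.5721.
m₀ = m_f × 6.5721 = 9.77 × 6.5721 = 64.2094 t.

initial mass ≈ 64.2 t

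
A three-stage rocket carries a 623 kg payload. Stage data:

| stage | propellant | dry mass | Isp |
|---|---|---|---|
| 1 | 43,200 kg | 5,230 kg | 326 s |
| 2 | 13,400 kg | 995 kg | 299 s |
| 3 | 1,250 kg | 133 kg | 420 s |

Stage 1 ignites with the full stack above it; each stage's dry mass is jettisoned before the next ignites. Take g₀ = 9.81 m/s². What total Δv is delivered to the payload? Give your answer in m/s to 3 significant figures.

Ignition mass of stage 1 = 43,200+5,230 + 13,400+995 + 1,250+133 + 623 = 64,831 kg.
Stage 1: m₀ = 64,831 kg, m_f = 64,831 − 43,200 = 21,631 kg; Δv = 326×9.81×ln(2.997) = 3198.1×1.0977 ≈ 3510 m/s.
Stage 2: m₀ = 16,401 kg, m_f = 16,401 − 13,400 = 3,001 kg; Δv = 299×9.81×ln(5.465) = 2933.2×1.6984 ≈ 4982 m/s.
Stage 3: m₀ = 2,006 kg, m_f = 2,006 − 1,250 = 756 kg; Δv = 420×9.81×ln(2.653) = 4120.2×0.9759 ≈ 4021 m/s.
Total Δv = 3510 + 4982 + 4021 = 12513 m/s.

Δv ≈ 12500 m/s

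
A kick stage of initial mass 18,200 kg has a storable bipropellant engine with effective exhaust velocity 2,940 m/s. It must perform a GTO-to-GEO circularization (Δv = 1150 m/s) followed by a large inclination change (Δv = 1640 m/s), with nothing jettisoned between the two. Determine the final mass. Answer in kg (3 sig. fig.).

final mass ≈ 7050 kg

After the first burn: m = 18200 × exp(−1150/2940.0) = 18200 × 0.67627 = 12,308.1 kg.
After the second burn: m = 12,308.1 × exp(−1640/2940.0) = 12,308.1 × 0.57245 = 7,045.77 kg.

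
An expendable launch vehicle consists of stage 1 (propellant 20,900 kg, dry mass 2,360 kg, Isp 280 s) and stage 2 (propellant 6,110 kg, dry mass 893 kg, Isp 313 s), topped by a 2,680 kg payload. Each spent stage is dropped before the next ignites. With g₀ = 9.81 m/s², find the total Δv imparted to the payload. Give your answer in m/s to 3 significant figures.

Ignition mass of stage 1 = 20,900+2,360 + 6,110+893 + 2,680 = 32,943 kg.
Stage 1: m₀ = 32,943 kg, m_f = 32,943 − 20,900 = 12,043 kg; Δv = 280×9.81×ln(2.735) = 2746.8×1.0063 ≈ 2764 m/s.
Stage 2: m₀ = 9,683 kg, m_f = 9,683 − 6,110 = 3,573 kg; Δv = 313×9.81×ln(2.71) = 3070.5×0.9970 ≈ 3061 m/s.
Total Δv = 2764 + 3061 = 5825 m/s.

Δv ≈ 5830 m/s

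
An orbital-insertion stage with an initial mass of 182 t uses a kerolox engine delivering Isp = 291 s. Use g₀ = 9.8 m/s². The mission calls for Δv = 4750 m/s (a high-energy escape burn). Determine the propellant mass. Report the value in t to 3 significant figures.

propellant mass ≈ 148 t

v_e = Isp · g₀ = 291 × 9.8 = 2851.8 m/s.
Using Δv = v_e ln(m₀/m_f): m₀/m_f = exp(Δv / v_e) = exp(4750 / 2851.8) = exp(1.6656) = 5.2889.
m_f = 182 / 5.2889 = 34.4117 t, so propellant = m₀ − m_f = 182 − 34.4117 = 147.5883 t.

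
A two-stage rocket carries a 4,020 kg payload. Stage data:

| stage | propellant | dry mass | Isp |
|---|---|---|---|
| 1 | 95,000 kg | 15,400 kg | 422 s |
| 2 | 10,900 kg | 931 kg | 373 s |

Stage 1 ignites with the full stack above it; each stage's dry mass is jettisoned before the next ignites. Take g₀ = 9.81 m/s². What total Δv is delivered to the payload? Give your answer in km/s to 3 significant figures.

Δv ≈ 10.0 km/s

Ignition mass of stage 1 = 95,000+15,400 + 10,900+931 + 4,020 = 126,251 kg.
Stage 1: m₀ = 126,251 kg, m_f = 126,251 − 95,000 = 31,251 kg; Δv = 422×9.81×ln(4.04) = 4139.8×1.3962 ≈ 5780 m/s.
Stage 2: m₀ = 15,851 kg, m_f = 15,851 − 10,900 = 4,951 kg; Δv = 373×9.81×ln(3.202) = 3659.1×1.1636 ≈ 4258 m/s.
Total Δv = 5780 + 4258 = 10038 m/s.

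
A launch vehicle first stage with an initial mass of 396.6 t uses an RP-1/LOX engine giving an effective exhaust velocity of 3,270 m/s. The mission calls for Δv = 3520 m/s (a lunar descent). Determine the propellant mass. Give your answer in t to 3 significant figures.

m₀/m_f = exp(Δv / v_e) = exp(3520 / 3270.0) = exp(1.0765) = 2.9343.
m_f = 396.6 / 2.9343 = 135.16 t, so propellant = m₀ − m_f = 396.6 − 135.16 = 261.44 t.

propellant mass ≈ 261 t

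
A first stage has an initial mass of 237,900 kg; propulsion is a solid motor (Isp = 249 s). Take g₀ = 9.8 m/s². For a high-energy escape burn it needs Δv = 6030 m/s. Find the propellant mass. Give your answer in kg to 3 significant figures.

propellant mass ≈ 218000 kg

v_e = Isp · g₀ = 249 × 9.8 = 2440.2 m/s.
By the Tsiolkovsky rocket equation, m₀/m_f = exp(Δv / v_e) = exp(6030 / 2440.2) = exp(2.4711) = 11.8356.
m_f = 237,900 / 11.8356 = 20,100.4 kg, so propellant = m₀ − m_f = 237,900 − 20,100.4 = 217,799.6 kg.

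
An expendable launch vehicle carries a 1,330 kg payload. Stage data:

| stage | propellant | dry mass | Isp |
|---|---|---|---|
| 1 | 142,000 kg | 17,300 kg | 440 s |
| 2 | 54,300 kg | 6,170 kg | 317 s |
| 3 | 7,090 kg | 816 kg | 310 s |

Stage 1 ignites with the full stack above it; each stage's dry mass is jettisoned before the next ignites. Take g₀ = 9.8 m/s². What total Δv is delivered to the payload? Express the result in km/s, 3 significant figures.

Δv ≈ 13.3 km/s

Ignition mass of stage 1 = 142,000+17,300 + 54,300+6,170 + 7,090+816 + 1,330 = 229,006 kg.
Stage 1: m₀ = 229,006 kg, m_f = 229,006 − 142,000 = 87,006 kg; Δv = 440×9.8×ln(2.632) = 4312.0×0.9678 ≈ 4173 m/s.
Stage 2: m₀ = 69,706 kg, m_f = 69,706 − 54,300 = 15,406 kg; Δv = 317×9.8×ln(4.525) = 3106.6×1.5095 ≈ 4690 m/s.
Stage 3: m₀ = 9,236 kg, m_f = 9,236 − 7,090 = 2,146 kg; Δv = 310×9.8×ln(4.304) = 3038.0×1.4595 ≈ 4434 m/s.
Total Δv = 4173 + 4690 + 4434 = 13297 m/s.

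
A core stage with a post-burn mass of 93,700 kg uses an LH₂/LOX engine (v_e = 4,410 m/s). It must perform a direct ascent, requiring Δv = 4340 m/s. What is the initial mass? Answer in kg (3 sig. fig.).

initial mass ≈ 251000 kg

m₀/m_f = exp(Δv / v_e) = exp(4340 / 4410.0) = exp(0.9841) = 2.6755.
m₀ = m_f × 2.6755 = 93,700 × 2.6755 = 250,694 kg.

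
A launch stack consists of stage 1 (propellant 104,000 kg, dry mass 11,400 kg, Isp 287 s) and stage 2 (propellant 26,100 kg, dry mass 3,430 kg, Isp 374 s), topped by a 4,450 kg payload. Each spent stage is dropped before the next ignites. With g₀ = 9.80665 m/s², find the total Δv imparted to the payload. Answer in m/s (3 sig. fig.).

Ignition mass of stage 1 = 104,000+11,400 + 26,100+3,430 + 4,450 = 149,380 kg.
Stage 1: m₀ = 149,380 kg, m_f = 149,380 − 104,000 = 45,380 kg; Δv = 287×9.80665×ln(3.292) = 2814.5×1.1914 ≈ 3353 m/s.
Stage 2: m₀ = 33,980 kg, m_f = 33,980 − 26,100 = 7,880 kg; Δv = 374×9.80665×ln(4.312) = 3667.7×1.4614 ≈ 5360 m/s.
Total Δv = 3353 + 5360 = 8713 m/s.

Δv ≈ 8710 m/s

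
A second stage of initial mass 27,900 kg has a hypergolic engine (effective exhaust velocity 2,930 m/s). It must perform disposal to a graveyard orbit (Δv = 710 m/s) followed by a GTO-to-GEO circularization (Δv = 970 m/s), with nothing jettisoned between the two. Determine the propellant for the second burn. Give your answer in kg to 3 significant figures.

After the first burn: m = 27900 × exp(−710/2930.0) = 27900 × 0.78480 = 21,895.9 kg.
After the second burn: m = 21,895.9 × exp(−970/2930.0) = 21,895.9 × 0.71816 = 15,724.8 kg.
Second-burn propellant = 21,895.9 − 15,724.8 = 6,171.1 kg.

propellant for the second burn ≈ 6170 kg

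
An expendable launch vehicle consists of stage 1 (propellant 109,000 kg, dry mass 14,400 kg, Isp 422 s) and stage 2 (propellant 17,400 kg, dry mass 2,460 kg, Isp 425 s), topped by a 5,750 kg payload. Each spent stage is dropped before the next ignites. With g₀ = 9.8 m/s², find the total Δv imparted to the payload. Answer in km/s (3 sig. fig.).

Δv ≈ 10.2 km/s

Ignition mass of stage 1 = 109,000+14,400 + 17,400+2,460 + 5,750 = 149,010 kg.
Stage 1: m₀ = 149,010 kg, m_f = 149,010 − 109,000 = 40,010 kg; Δv = 422×9.8×ln(3.724) = 4135.6×1.3149 ≈ 5438 m/s.
Stage 2: m₀ = 25,610 kg, m_f = 25,610 − 17,400 = 8,210 kg; Δv = 425×9.8×ln(3.119) = 4165.0×1.1376 ≈ 4738 m/s.
Total Δv = 5438 + 4738 = 10176 m/s.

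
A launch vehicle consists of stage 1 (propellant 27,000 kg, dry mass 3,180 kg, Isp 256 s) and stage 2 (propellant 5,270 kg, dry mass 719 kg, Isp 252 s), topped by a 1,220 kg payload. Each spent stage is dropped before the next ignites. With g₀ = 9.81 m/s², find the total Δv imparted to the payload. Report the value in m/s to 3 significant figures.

Ignition mass of stage 1 = 27,000+3,180 + 5,270+719 + 1,220 = 37,389 kg.
Stage 1: m₀ = 37,389 kg, m_f = 37,389 − 27,000 = 10,389 kg; Δv = 256×9.81×ln(3.599) = 2511.4×1.2806 ≈ 3216 m/s.
Stage 2: m₀ = 7,209 kg, m_f = 7,209 − 5,270 = 1,939 kg; Δv = 252×9.81×ln(3.718) = 2472.1×1.3132 ≈ 3246 m/s.
Total Δv = 3216 + 3246 = 6462 m/s.

Δv ≈ 6460 m/s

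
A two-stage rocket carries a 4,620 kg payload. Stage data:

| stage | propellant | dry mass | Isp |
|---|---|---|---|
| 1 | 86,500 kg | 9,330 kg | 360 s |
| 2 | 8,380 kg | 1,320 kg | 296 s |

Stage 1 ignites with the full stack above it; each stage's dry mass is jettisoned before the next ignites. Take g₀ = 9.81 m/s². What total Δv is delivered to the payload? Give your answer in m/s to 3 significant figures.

Ignition mass of stage 1 = 86,500+9,330 + 8,380+1,320 + 4,620 = 110,150 kg.
Stage 1: m₀ = 110,150 kg, m_f = 110,150 − 86,500 = 23,650 kg; Δv = 360×9.81×ln(4.658) = 3531.6×1.5385 ≈ 5433 m/s.
Stage 2: m₀ = 14,320 kg, m_f = 14,320 − 8,380 = 5,940 kg; Δv = 296×9.81×ln(2.411) = 2903.8×0.8799 ≈ 2555 m/s.
Total Δv = 5433 + 2555 = 7988 m/s.

Δv ≈ 7990 m/s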